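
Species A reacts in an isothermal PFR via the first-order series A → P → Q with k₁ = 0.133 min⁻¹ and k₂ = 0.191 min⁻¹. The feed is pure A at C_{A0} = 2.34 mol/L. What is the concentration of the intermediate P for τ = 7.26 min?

0.702 mol/L

For first-order series with pure A initially, C_P(τ) = k₁C_{A0}/(k₂−k₁)·(e^(−k₁τ) − e^(−k₂τ)).
e^(−k₁τ) = e^(−0.133×7.26) = e^(−0.9656) = 0.3808; e^(−k₂τ) = e^(−1.387) = 0.2499.
C_P = 0.133×2.34/(0.191−0.133) × (0.3808−0.2499) = 5.366×0.1309 = 0.7021 mol/L.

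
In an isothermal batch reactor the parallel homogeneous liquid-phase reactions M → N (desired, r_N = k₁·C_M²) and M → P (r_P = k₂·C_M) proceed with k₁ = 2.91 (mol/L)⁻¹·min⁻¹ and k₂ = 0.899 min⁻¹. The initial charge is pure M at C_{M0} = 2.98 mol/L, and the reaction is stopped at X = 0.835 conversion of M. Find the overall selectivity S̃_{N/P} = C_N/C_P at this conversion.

C_M = C_{M0}(1−X) = 0.4917 mol/L.
Along a PFR/batch, dC_P/dC_M = −r_P/(r_N+r_P) = −k₂/(k₂+k₁·C_M).
Integrating from C_{M0} to C_M: C_P = (0.899/2.91)·ln[(0.899+2.91·2.98)/(0.899+2.91·0.492)] = 0.3089·ln(9.571/2.330) = 0.4365 mol/L.
Then C_N = (C_{M0}−C_M) − C_P = 2.488 − 0.4365 = 2.052 mol/L.
S̃_{N/P} = C_N/C_P = 2.052/0.4365 = 4.70.

4.70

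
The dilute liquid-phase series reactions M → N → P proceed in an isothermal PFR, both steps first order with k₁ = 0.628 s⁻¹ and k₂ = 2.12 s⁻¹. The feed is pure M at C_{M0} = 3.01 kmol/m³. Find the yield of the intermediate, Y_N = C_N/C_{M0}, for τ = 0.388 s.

For first-order series with pure M initially, C_N(τ) = k₁C_{M0}/(k₂−k₁)·(e^(−k₁τ) − e^(−k₂τ)).
e^(−k₁τ) = e^(−0.628×0.388) = e^(−0.2437) = 0.7838; e^(−k₂τ) = e^(−0.8226) = 0.4393.
C_N = 0.628×3.01/(2.12−0.628) × (0.7838−0.4393) = 1.267×0.3444 = 0.4364 kmol/m³.
Y_N = C_N/C_{M0} = 0.4364/3.01 = 0.145.

0.145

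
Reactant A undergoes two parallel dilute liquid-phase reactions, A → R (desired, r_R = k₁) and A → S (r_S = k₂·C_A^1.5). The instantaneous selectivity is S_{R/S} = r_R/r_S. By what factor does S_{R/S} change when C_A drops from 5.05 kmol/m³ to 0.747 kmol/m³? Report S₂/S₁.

17.6

S_{R/S} = (k₁/k₂)·C_A^-1.5, so S₂/S₁ = (C_{A,2}/C_{A,1})^-1.5.
= (0.747/5.05)^(-1.5) = (0.1479)^(-1.5) = 17.6.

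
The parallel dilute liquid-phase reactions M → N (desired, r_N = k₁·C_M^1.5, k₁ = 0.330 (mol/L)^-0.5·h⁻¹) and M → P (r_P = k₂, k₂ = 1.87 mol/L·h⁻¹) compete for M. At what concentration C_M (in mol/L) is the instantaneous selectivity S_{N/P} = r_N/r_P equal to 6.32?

S_{N/P} = (k₁/k₂)·C_M^1.5 ⇒ C_M = (S·k₂/k₁)^(1/1.5).
= (6.32×1.87/0.330)^(0.6667) = (35.81)^(0.6667) = 10.9 mol/L.

10.9 mol/L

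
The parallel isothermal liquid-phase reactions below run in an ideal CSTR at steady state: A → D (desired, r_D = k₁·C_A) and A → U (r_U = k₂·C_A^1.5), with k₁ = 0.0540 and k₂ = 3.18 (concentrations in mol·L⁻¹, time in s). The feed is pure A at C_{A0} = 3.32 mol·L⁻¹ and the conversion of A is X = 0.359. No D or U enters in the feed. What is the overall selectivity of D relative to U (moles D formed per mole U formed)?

0.0116

Exit C_A = C_{A0}(1−X) = 3.32×0.641 = 2.128 mol·L⁻¹.
A CSTR operates uniformly at the exit composition, giving r_D = 0.1149 and r_U = 9.872 (each k·C_A^n at C_A = 2.128).
Overall selectivity = C_D/C_U = r_Dτ/(r_Uτ) = r_D/r_U = 0.0116.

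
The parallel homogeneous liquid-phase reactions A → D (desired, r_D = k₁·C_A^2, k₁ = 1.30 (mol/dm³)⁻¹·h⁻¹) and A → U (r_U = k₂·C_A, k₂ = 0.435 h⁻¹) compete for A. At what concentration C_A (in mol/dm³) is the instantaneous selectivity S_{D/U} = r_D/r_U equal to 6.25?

S_{D/U} = (k₁/k₂)·C_A ⇒ C_A = S·k₂/k₁.
= 6.25×0.435/1.30 = 2.09 mol/dm³.

2.09 mol/dm³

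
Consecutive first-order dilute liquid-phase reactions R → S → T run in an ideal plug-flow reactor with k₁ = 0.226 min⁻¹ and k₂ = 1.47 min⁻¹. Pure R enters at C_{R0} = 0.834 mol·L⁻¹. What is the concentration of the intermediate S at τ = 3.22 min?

0.0719 mol·L⁻¹

For first-order series with pure R initially, C_S(τ) = k₁C_{R0}/(k₂−k₁)·(e^(−k₁τ) − e^(−k₂τ)).
e^(−k₁τ) = e^(−0.226×3.22) = e^(−0.7277) = 0.4830; e^(−k₂τ) = e^(−4.733) = 0.008797.
C_S = 0.226×0.834/(1.47−0.226) × (0.4830−0.008797) = 0.1515×0.4742 = 0.07185 mol·L⁻¹.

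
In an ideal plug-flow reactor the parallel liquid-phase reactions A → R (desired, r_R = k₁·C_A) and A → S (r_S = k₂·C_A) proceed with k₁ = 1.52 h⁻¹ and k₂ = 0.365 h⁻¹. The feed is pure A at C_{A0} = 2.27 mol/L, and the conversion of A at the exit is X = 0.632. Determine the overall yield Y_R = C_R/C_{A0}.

C_A = C_{A0}(1−X) = 0.8354 mol/L.
Both paths are first order in A, so the instantaneous fraction to R is constant: dC_R/d(−C_A) = k₁/(k₁+k₂) = 0.8064.
C_R = 0.8064·(C_{A0}−C_A) = 0.8064×1.435 = 1.16 mol/L.
Y_R = C_R/C_{A0} = 1.157/2.27 = 0.510.

0.510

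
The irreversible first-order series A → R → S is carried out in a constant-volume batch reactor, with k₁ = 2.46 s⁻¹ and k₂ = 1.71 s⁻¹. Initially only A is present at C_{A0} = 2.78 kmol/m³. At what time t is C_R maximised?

Setting dC_R/dt = 0 gives t_opt = ln(k₂/k₁)/(k₂−k₁).
= ln(1.71/2.46)/(1.71−2.46) = ln(0.6951)/-0.7500 = -0.3637/-0.7500 = 0.485 s.

0.485 s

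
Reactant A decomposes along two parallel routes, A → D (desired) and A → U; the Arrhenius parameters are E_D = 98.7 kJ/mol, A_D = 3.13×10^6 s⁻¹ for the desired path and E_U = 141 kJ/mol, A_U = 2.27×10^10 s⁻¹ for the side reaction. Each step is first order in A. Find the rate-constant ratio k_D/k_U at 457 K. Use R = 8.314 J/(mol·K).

With equal orders, S_{D/U} = k_D/k_U = (A_D/A_U)·exp[(E_U−E_D)/(RT)].
(E_U−E_D)/(RT) = (141−98.7)×10³/(8.314×457) = 42300/3799 = 11.13.
k_D/k_U = (3.13×10^6/2.27×10^10)·exp(11.13) = 1.379×10^-4 × 68395 = 9.43.

9.43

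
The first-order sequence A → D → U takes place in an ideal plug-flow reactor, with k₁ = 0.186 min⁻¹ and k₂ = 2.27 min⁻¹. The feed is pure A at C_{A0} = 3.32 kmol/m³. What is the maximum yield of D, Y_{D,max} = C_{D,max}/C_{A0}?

Evaluating C_D at τ_opt = ln(k₂/k₁)/(k₂−k₁) gives C_{D,max}/C_{A0} = (k₁/k₂)^[k₂/(k₂−k₁)].
= (0.186/2.27)^(2.27/(2.27−0.186)) = (0.08194)^(1.089) = 0.06554.

0.0655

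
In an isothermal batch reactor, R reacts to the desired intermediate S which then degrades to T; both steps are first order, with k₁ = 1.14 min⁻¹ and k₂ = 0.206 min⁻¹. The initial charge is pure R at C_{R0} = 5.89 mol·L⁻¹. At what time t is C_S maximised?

For first-order series the maximum of C_S occurs at t_opt = ln(k₂/k₁)/(k₂−k₁).
= ln(0.206/1.14)/(0.206−1.14) = ln(0.1807)/-0.9340 = -1.711/-0.9340 = 1.83 min.

1.83 min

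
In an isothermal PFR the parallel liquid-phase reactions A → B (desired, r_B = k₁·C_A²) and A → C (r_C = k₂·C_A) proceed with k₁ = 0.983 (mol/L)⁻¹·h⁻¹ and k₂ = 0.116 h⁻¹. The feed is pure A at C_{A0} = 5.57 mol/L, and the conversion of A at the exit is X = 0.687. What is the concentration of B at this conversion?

3.69 mol/L

C_A = C_{A0}(1−X) = 1.743 mol/L.
Along a PFR/batch, dC_C/dC_A = −r_C/(r_B+r_C) = −k₂/(k₂+k₁·C_A).
Integrating from C_{A0} to C_A: C_C = (0.116/0.983)·ln[(0.116+0.983·5.57)/(0.116+0.983·1.74)] = 0.1180·ln(5.591/1.830) = 0.1318 mol/L.
Then C_B = (C_{A0}−C_A) − C_C = 3.827 − 0.1318 = 3.695 mol/L.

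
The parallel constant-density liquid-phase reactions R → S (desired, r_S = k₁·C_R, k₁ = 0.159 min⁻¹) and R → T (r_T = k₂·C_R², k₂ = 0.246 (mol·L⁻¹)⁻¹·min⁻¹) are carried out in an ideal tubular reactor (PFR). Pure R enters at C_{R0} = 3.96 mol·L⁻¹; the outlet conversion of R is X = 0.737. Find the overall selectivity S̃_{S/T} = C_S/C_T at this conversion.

C_R = C_{R0}(1−X) = 1.041 mol·L⁻¹.
Along a PFR/batch, dC_S/dC_R = −r_S/(r_S+r_T) = −k₁/(k₁+k₂·C_R).
Integrating from C_{R0} to C_R: C_S = (0.159/0.246)·ln[(0.159+0.246·3.96)/(0.159+0.246·1.04)] = 0.6463·ln(1.133/0.4152) = 0.6489 mol·L⁻¹.
C_T = (C_{R0}−C_R)−C_S = 2.270 mol·L⁻¹; S̃_{S/T} = 0.6489/2.270 = 0.286.

0.286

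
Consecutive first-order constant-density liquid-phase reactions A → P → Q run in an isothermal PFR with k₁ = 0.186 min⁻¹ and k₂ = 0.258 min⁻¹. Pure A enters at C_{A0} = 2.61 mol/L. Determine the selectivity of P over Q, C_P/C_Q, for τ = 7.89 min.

0.505

The intermediate concentration in a first-order A→B→C sequence is C_P = k₁C_{A0}(e^(−k₁τ) − e^(−k₂τ))/(k₂−k₁).
e^(−k₁τ) = e^(−0.186×7.89) = e^(−1.468) = 0.2305; e^(−k₂τ) = e^(−2.036) = 0.1306.
C_P = 0.186×2.61/(0.258−0.186) × (0.2305−0.1306) = 6.742×0.09989 = 0.6735 mol/L.
C_A = C_{A0}e^(−k₁τ) = 0.6016 mol/L, so C_Q = C_{A0}−C_A−C_P = 1.335 mol/L; C_P/C_Q = 0.505.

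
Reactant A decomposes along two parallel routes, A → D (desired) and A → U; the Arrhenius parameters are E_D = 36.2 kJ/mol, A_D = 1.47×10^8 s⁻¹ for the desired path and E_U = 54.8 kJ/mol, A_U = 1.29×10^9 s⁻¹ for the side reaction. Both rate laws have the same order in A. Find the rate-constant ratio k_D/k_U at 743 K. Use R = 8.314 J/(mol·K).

2.31

With equal orders, S_{D/U} = k_D/k_U = (A_D/A_U)·exp[(E_U−E_D)/(RT)].
(E_U−E_D)/(RT) = (54.8−36.2)×10³/(8.314×743) = 18600/6177 = 3.011.
k_D/k_U = (1.47×10^8/1.29×10^9)·exp(3.011) = 0.1140 × 20.31 = 2.31.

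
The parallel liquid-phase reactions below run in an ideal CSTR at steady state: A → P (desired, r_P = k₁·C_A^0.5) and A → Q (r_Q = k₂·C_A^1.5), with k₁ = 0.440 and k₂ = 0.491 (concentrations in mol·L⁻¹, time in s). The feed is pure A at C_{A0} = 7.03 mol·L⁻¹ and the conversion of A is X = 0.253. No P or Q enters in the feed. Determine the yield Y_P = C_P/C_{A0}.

0.0369

Exit C_A = C_{A0}(1−X) = 7.03×0.747 = 5.251 mol·L⁻¹.
Rates in a CSTR are evaluated at the outlet concentration: r_P = 0.440×5.251^0.5 = 1.008, r_Q = 0.491×5.251^1.5 = 5.909.
Fraction of consumed A going to P: r_P/(r_P+r_Q) = 0.1458.
C_P = 0.1458·C_{A0}·X = 0.1458×7.03×0.253 = 0.259 mol·L⁻¹; Y_P = C_P/C_{A0} = 0.0369.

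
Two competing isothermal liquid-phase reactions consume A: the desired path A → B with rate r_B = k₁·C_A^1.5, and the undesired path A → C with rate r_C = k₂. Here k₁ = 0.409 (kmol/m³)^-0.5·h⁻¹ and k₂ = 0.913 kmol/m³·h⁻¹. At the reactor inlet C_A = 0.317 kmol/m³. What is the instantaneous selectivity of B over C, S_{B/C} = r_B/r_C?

S_{B/C} = r_B/r_C = (k₁·C_A^1.5)/(k₂) = (k₁/k₂)·C_A^1.5.
= (0.409×0.3170^1.5) / (0.913) = 0.07300/0.9130 = 0.0800.
Since the desired path is higher order in A, keeping C_A high (PFR or concentrated feed) favours B.

0.0800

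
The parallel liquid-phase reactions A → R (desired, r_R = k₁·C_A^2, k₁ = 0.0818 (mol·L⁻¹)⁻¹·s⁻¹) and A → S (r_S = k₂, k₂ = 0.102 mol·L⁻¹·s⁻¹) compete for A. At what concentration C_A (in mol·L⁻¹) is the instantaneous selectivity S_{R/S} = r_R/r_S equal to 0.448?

0.747 mol·L⁻¹

S_{R/S} = (k₁/k₂)·C_A^2 ⇒ C_A = (S·k₂/k₁)^(0.5).
= (0.448×0.102/0.0818)^(0.5) = (0.5586)^(0.5) = 0.747 mol·L⁻¹.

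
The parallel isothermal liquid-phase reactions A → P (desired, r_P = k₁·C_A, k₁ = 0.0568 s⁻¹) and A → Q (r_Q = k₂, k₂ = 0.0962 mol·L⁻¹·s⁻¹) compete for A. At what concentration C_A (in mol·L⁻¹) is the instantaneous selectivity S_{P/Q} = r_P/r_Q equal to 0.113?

0.191 mol·L⁻¹

S_{P/Q} = (k₁/k₂)·C_A ⇒ C_A = S·k₂/k₁.
= 0.113×0.0962/0.0568 = 0.191 mol·L⁻¹.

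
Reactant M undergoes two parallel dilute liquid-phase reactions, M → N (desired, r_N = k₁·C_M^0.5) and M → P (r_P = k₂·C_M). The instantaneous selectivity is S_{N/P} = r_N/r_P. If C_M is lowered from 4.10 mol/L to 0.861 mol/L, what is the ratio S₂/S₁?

2.18

S_{N/P} = (k₁/k₂)·C_M^-0.5, so S₂/S₁ = (C_{M,2}/C_{M,1})^-0.5.
= (0.861/4.10)^(-0.5) = (0.2100)^(-0.5) = 2.18.
Selectivity toward N rises as C_M falls — low-concentration operation is favoured.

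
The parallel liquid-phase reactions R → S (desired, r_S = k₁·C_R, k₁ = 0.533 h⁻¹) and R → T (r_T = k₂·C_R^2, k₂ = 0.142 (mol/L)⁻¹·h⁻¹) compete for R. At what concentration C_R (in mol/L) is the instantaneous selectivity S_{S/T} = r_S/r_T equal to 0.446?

S_{S/T} = (k₁/k₂)·C_R⁻¹ ⇒ C_R = (S·k₂/k₁)^(-1).
= (0.446×0.142/0.533)^(-1) = (0.1188)^(-1) = 8.42 mol/L.

8.42 mol/L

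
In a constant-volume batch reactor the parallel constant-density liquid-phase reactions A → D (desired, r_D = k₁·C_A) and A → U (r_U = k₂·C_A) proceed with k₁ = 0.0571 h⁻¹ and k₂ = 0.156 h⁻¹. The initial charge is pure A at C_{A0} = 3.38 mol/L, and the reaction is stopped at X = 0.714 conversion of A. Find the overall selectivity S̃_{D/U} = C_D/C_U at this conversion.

C_A = C_{A0}(1−X) = 0.9667 mol/L.
Both paths are first order in A, so the instantaneous fraction to D is constant: dC_D/d(−C_A) = k₁/(k₁+k₂) = 0.2679.
C_D = 0.2679·(C_{A0}−C_A) = 0.2679×2.413 = 0.647 mol/L.
C_U = (C_{A0}−C_A)−C_D = 1.767 mol/L; S̃_{D/U} = 0.6466/1.767 = 0.366.

0.366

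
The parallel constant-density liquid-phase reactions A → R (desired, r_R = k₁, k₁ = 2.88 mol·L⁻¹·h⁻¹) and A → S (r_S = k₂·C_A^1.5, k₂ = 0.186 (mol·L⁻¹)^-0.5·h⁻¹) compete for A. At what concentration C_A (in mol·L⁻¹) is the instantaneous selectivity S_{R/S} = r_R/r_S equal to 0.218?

17.2 mol·L⁻¹

S_{R/S} = (k₁/k₂)·C_A^-1.5 ⇒ C_A = (S·k₂/k₁)^(1/(-1.5)).
= (0.218×0.186/2.88)^(-0.6667) = (0.01408)^(-0.6667) = 17.2 mol·L⁻¹.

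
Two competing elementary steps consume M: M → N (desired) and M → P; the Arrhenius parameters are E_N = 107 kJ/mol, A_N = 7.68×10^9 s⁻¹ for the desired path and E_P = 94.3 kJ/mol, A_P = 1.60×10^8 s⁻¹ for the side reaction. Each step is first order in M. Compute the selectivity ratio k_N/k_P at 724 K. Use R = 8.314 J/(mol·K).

Since both paths have the same order in M, the concentration cancels and S_{N/P} = k_N/k_P = (A_N/A_P)·exp[(E_P−E_N)/(RT)].
(E_P−E_N)/(RT) = (94.3−107)×10³/(8.314×724) = -12700/6019 = -2.110.
k_N/k_P = (7.68×10^9/1.60×10^8)·exp(-2.110) = 48.00 × 0.1213 = 5.82.
Since E_N > E_P, raising the temperature improves selectivity toward N.

5.82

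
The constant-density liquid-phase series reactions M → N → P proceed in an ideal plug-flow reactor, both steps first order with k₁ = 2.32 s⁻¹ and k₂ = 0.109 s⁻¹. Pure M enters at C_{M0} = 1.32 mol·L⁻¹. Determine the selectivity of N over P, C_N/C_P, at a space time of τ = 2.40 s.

Solving the coupled first-order balances gives C_N(τ) = [k₁/(k₂−k₁)]·C_{M0}·(e^(−k₁τ) − e^(−k₂τ)).
e^(−k₁τ) = e^(−2.32×2.40) = e^(−5.568) = 0.003818; e^(−k₂τ) = e^(−0.2616) = 0.7698.
C_N = 2.32×1.32/(0.109−2.32) × (0.003818−0.7698) = (-1.385)×(-0.7660) = 1.061 mol·L⁻¹.
C_M = C_{M0}e^(−k₁τ) = 0.005040 mol·L⁻¹, so C_P = C_{M0}−C_M−C_N = 0.2540 mol·L⁻¹; C_N/C_P = 4.18.

4.18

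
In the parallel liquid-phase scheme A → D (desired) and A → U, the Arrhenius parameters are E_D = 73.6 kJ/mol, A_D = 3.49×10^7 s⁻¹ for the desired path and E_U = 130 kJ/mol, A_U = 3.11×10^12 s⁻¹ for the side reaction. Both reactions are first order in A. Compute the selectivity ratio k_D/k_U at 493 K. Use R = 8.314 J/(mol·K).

k_D/k_U = (A_D/A_U)·exp[−(E_D−E_U)/(RT)] = (A_D/A_U)·exp[(E_U−E_D)/(RT)].
(E_U−E_D)/(RT) = (130−73.6)×10³/(8.314×493) = 56400/4099 = 13.76.
k_D/k_U = (3.49×10^7/3.11×10^12)·exp(13.76) = 1.122×10^-5 × 9.461×10^5 = 10.6.

10.6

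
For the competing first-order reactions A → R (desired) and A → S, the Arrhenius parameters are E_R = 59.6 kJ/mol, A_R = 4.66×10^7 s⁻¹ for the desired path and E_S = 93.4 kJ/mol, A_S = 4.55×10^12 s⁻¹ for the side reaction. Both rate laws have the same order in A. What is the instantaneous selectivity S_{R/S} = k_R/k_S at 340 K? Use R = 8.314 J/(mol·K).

k_R/k_S = (A_R/A_S)·exp[−(E_R−E_S)/(RT)] = (A_R/A_S)·exp[(E_S−E_R)/(RT)].
(E_S−E_R)/(RT) = (93.4−59.6)×10³/(8.314×340) = 33800/2827 = 11.96.
k_R/k_S = (4.66×10^7/4.55×10^12)·exp(11.96) = 1.024×10^-5 × 1.559×10^5 = 1.60.
Since E_R < E_S, lowering the temperature improves selectivity toward R.

1.60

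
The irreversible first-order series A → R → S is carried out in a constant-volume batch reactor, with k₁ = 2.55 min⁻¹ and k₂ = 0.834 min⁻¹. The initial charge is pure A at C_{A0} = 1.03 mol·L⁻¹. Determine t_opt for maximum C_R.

Setting dC_R/dt = 0 gives t_opt = ln(k₂/k₁)/(k₂−k₁).
= ln(0.834/2.55)/(0.834−2.55) = ln(0.3271)/-1.716 = -1.118/-1.716 = 0.651 min.

0.651 min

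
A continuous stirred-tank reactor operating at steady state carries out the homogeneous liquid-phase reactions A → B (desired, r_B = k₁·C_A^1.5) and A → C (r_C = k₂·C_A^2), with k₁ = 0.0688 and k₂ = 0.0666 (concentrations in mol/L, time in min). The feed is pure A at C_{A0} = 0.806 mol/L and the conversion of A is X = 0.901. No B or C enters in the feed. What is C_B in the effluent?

0.570 mol/L

Exit C_A = C_{A0}(1−X) = 0.806×0.0990 = 0.07979 mol/L.
Rates in a CSTR are evaluated at the outlet concentration: r_B = 0.0688×0.07979^1.5 = 0.001551, r_C = 0.0666×0.07979^2 = 4.240×10^-4.
Fraction of consumed A going to B: r_B/(r_B+r_C) = 0.7853.
C_B = 0.7853·C_{A0}·X = 0.7853×0.806×0.901 = 0.570 mol/L.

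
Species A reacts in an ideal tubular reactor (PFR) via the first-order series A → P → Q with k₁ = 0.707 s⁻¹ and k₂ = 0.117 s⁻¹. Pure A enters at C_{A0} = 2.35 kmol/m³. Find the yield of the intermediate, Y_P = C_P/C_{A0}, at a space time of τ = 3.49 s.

0.695

For first-order series with pure A initially, C_P(τ) = k₁C_{A0}/(k₂−k₁)·(e^(−k₁τ) − e^(−k₂τ)).
e^(−k₁τ) = e^(−0.707×3.49) = e^(−2.467) = 0.08480; e^(−k₂τ) = e^(−0.4083) = 0.6648.
C_P = 0.707×2.35/(0.117−0.707) × (0.08480−0.6648) = (-2.816)×(-0.5800) = 1.633 kmol/m³.
Y_P = C_P/C_{A0} = 1.633/2.35 = 0.695.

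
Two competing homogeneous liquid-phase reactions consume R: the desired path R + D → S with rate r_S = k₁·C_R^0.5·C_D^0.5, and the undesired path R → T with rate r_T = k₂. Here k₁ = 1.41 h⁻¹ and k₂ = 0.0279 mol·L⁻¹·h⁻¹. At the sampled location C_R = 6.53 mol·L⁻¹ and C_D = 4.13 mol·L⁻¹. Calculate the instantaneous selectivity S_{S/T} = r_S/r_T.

262

S_{S/T} = r_S/r_T = (k₁·C_R^0.5·C_D^0.5)/(k₂) = (k₁/k₂)·C_R^0.5·C_D^0.5.
= (1.41×6.530^0.5×4.130^0.5) / (0.0279) = 7.322/0.02790 = 262.
Since the desired path is higher order in R, keeping C_R high (PFR or concentrated feed) favours S.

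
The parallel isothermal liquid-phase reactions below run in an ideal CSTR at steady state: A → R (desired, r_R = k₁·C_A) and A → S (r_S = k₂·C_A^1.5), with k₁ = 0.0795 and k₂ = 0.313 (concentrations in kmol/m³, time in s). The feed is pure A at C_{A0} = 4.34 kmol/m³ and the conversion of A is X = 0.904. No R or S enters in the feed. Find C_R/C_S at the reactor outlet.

0.393

Exit C_A = C_{A0}(1−X) = 4.34×0.0960 = 0.4166 kmol/m³.
Rates in a CSTR are evaluated at the outlet concentration: r_R = 0.0795×0.4166 = 0.03312, r_S = 0.313×0.4166^1.5 = 0.08418.
Overall selectivity = C_R/C_S = r_Rτ/(r_Sτ) = r_R/r_S = 0.393.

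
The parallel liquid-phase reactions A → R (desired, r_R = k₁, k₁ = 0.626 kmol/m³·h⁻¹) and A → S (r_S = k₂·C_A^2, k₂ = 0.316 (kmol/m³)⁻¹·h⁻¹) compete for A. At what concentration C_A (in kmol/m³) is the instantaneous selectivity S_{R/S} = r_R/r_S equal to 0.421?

S_{R/S} = (k₁/k₂)·C_A^-2 ⇒ C_A = (S·k₂/k₁)^(-0.5).
= (0.421×0.316/0.626)^(-0.5) = (0.2125)^(-0.5) = 2.17 kmol/m³.

2.17 kmol/m³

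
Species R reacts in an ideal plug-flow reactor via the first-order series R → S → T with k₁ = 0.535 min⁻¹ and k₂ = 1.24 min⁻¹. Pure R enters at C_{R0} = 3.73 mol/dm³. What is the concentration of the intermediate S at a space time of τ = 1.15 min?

Solving the coupled first-order balances gives C_S(τ) = [k₁/(k₂−k₁)]·C_{R0}·(e^(−k₁τ) − e^(−k₂τ)).
e^(−k₁τ) = e^(−0.535×1.15) = e^(−0.6152) = 0.5405; e^(−k₂τ) = e^(−1.426) = 0.2403.
C_S = 0.535×3.73/(1.24−0.535) × (0.5405−0.2403) = 2.831×0.3002 = 0.8498 mol/dm³.

0.850 mol/dm³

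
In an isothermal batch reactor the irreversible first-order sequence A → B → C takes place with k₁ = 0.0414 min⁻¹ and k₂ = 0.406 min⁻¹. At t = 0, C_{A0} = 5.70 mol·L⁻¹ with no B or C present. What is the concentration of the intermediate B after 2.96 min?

For first-order series with pure A initially, C_B(t) = k₁C_{A0}/(k₂−k₁)·(e^(−k₁t) − e^(−k₂t)).
e^(−k₁t) = e^(−0.0414×2.96) = e^(−0.1225) = 0.8847; e^(−k₂t) = e^(−1.202) = 0.3007.
C_B = 0.0414×5.70/(0.406−0.0414) × (0.8847−0.3007) = 0.6472×0.5840 = 0.3780 mol·L⁻¹.

0.378 mol·L⁻¹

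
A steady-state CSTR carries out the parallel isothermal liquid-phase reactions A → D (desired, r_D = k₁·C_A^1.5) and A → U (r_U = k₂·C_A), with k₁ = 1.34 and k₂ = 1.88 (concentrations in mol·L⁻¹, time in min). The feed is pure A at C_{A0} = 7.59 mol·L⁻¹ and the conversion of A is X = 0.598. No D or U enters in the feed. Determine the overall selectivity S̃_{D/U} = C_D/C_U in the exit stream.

Exit C_A = C_{A0}(1−X) = 7.59×0.402 = 3.051 mol·L⁻¹.
In a CSTR the entire volume is at exit conditions, so r_D = 1.34×3.051^1.5 = 7.142 and r_U = 1.88×3.051 = 5.736.
Overall selectivity = C_D/C_U = r_Dτ/(r_Uτ) = r_D/r_U = 1.25.

1.25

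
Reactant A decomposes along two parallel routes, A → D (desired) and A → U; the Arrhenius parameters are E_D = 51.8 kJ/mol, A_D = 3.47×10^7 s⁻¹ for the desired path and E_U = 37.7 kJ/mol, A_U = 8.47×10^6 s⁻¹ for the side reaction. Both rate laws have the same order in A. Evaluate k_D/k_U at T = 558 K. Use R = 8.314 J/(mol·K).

With equal orders, S_{D/U} = k_D/k_U = (A_D/A_U)·exp[(E_U−E_D)/(RT)].
(E_U−E_D)/(RT) = (37.7−51.8)×10³/(8.314×558) = -14100/4639 = -3.039.
k_D/k_U = (3.47×10^7/8.47×10^6)·exp(-3.039) = 4.097 × 0.04787 = 0.196.
Since E_D > E_U, raising the temperature improves selectivity toward D.

0.196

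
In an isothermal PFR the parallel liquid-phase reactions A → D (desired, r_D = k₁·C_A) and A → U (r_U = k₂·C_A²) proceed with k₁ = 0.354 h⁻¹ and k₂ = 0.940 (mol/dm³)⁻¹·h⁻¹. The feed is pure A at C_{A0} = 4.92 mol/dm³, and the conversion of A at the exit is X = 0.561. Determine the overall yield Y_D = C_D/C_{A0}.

C_A = C_{A0}(1−X) = 2.160 mol/dm³.
Along a PFR/batch, dC_D/dC_A = −r_D/(r_D+r_U) = −k₁/(k₁+k₂·C_A).
Integrating from C_{A0} to C_A: C_D = (0.354/0.940)·ln[(0.354+0.940·4.92)/(0.354+0.940·2.16)] = 0.3766·ln(4.979/2.384) = 0.2773 mol/dm³.
Y_D = C_D/C_{A0} = 0.2773/4.92 = 0.0564.

0.0564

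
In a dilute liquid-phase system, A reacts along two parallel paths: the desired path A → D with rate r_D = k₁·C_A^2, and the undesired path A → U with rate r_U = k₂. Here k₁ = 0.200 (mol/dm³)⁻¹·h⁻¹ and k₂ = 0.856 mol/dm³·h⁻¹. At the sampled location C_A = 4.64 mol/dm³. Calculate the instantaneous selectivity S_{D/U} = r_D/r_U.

S_{D/U} = r_D/r_U = (k₁·C_A^2)/(k₂) = (k₁/k₂)·C_A^2.
= (0.200×4.640^2) / (0.856) = 4.306/0.8560 = 5.03.

5.03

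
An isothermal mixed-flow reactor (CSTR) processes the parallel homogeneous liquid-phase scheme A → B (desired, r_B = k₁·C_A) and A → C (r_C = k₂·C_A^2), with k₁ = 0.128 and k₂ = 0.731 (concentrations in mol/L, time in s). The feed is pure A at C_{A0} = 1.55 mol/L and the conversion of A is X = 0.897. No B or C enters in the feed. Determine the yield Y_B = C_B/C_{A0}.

Exit C_A = C_{A0}(1−X) = 1.55×0.103 = 0.1596 mol/L.
A CSTR operates uniformly at the exit composition, giving r_B = 0.02044 and r_C = 0.01863 (each k·C_A^n at C_A = 0.1596).
Fraction of consumed A going to B: r_B/(r_B+r_C) = 0.5231.
C_B = 0.5231·C_{A0}·X = 0.5231×1.55×0.897 = 0.727 mol/L; Y_B = C_B/C_{A0} = 0.469.

0.469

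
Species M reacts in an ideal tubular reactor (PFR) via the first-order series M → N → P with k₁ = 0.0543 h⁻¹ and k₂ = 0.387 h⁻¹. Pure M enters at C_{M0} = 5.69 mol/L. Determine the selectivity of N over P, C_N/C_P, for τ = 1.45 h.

For first-order series with pure M initially, C_N(τ) = k₁C_{M0}/(k₂−k₁)·(e^(−k₁τ) − e^(−k₂τ)).
e^(−k₁τ) = e^(−0.0543×1.45) = e^(−0.07873) = 0.9243; e^(−k₂τ) = e^(−0.5612) = 0.5706.
C_N = 0.0543×5.69/(0.387−0.0543) × (0.9243−0.5706) = 0.9287×0.3537 = 0.3285 mol/L.
C_M = C_{M0}e^(−k₁τ) = 5.259 mol/L, so C_P = C_{M0}−C_M−C_N = 0.1023 mol/L; C_N/C_P = 3.21.

3.21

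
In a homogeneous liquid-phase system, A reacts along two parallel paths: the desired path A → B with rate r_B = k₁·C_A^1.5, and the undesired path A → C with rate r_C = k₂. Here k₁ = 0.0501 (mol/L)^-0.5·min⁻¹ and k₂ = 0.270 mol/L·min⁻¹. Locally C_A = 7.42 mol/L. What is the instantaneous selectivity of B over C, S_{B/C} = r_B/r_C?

S_{B/C} = r_B/r_C = (k₁·C_A^1.5)/(k₂) = (k₁/k₂)·C_A^1.5.
= (0.0501×7.420^1.5) / (0.270) = 1.013/0.2700 = 3.75.

3.75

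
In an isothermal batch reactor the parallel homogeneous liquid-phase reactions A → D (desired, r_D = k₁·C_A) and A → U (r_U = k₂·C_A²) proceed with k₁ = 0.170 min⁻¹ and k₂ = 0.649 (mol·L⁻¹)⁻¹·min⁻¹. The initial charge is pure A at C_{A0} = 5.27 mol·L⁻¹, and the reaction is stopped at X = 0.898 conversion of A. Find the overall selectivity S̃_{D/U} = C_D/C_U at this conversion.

C_A = C_{A0}(1−X) = 0.5375 mol·L⁻¹.
Along a PFR/batch, dC_D/dC_A = −r_D/(r_D+r_U) = −k₁/(k₁+k₂·C_A).
Integrating from C_{A0} to C_A: C_D = (0.170/0.649)·ln[(0.170+0.649·5.27)/(0.170+0.649·0.538)] = 0.2619·ln(3.590/0.5189) = 0.5067 mol·L⁻¹.
C_U = (C_{A0}−C_A)−C_D = 4.226 mol·L⁻¹; S̃_{D/U} = 0.5067/4.226 = 0.120.

0.120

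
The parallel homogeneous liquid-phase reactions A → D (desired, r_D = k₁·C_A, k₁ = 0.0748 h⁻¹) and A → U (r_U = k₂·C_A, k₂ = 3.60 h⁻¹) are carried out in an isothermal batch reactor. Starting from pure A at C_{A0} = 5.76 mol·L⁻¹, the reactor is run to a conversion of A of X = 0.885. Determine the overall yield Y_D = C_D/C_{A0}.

0.0180

C_A = C_{A0}(1−X) = 0.6624 mol·L⁻¹.
Both paths are first order in A, so the instantaneous fraction to D is constant: dC_D/d(−C_A) = k₁/(k₁+k₂) = 0.02035.
C_D = 0.02035·(C_{A0}−C_A) = 0.02035×5.098 = 0.104 mol·L⁻¹.
Y_D = C_D/C_{A0} = 0.1038/5.76 = 0.0180.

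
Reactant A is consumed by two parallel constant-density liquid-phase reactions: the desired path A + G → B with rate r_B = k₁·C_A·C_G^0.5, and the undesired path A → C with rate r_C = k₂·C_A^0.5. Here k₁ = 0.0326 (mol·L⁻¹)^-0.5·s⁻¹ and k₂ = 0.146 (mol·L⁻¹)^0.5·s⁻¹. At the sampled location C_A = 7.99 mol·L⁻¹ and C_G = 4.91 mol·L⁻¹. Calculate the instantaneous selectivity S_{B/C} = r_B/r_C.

S_{B/C} = r_B/r_C = (k₁·C_A·C_G^0.5)/(k₂·C_A^0.5) = (k₁/k₂)·C_A^0.5·C_G^0.5.
= (0.0326×7.990×4.910^0.5) / (0.146×7.990^0.5) = 0.5772/0.4127 = 1.40.

1.40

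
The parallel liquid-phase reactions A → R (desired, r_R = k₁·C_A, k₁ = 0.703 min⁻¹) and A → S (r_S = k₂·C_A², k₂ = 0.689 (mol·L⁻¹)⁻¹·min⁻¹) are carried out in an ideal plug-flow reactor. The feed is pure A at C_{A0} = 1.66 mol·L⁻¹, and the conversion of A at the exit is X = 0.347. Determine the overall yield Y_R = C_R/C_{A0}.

0.149

C_A = C_{A0}(1−X) = 1.084 mol·L⁻¹.
Along a PFR/batch, dC_R/dC_A = −r_R/(r_R+r_S) = −k₁/(k₁+k₂·C_A).
Integrating from C_{A0} to C_A: C_R = (0.703/0.689)·ln[(0.703+0.689·1.66)/(0.703+0.689·1.08)] = 1.020·ln(1.847/1.450) = 0.2469 mol·L⁻¹.
Y_R = C_R/C_{A0} = 0.2469/1.66 = 0.149.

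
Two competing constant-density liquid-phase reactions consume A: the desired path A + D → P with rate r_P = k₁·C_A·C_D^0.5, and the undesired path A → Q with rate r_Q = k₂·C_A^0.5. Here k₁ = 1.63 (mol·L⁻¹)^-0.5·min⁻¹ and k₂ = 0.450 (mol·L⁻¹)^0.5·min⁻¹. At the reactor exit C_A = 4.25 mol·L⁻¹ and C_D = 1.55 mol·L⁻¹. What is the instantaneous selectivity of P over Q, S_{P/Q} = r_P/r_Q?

S_{P/Q} = r_P/r_Q = (k₁·C_A·C_D^0.5)/(k₂·C_A^0.5) = (k₁/k₂)·C_A^0.5·C_D^0.5.
= (1.63×4.250×1.550^0.5) / (0.450×4.250^0.5) = 8.625/0.9277 = 9.30.
Since the desired path is higher order in A, keeping C_A high (PFR or concentrated feed) favours P.

9.30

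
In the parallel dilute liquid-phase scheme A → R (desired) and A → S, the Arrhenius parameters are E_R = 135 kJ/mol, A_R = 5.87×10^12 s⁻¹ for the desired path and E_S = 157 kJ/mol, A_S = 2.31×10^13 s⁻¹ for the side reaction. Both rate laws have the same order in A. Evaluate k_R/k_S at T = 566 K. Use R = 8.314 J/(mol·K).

Since both paths have the same order in A, the concentration cancels and S_{R/S} = k_R/k_S = (A_R/A_S)·exp[(E_S−E_R)/(RT)].
(E_S−E_R)/(RT) = (157−135)×10³/(8.314×566) = 22000/4706 = 4.675.
k_R/k_S = (5.87×10^12/2.31×10^13)·exp(4.675) = 0.2541 × 107.2 = 27.3.

27.3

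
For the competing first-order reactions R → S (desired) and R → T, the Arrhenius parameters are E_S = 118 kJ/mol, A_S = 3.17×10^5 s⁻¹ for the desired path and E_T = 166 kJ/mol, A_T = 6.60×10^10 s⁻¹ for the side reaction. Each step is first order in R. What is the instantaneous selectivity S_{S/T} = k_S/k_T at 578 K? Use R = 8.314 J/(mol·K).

k_S/k_T = (A_S/A_T)·exp[−(E_S−E_T)/(RT)] = (A_S/A_T)·exp[(E_T−E_S)/(RT)].
(E_T−E_S)/(RT) = (166−118)×10³/(8.314×578) = 48000/4805 = 9.989.
k_S/k_T = (3.17×10^5/6.60×10^10)·exp(9.989) = 4.803×10^-6 × 21776 = 0.105.

0.105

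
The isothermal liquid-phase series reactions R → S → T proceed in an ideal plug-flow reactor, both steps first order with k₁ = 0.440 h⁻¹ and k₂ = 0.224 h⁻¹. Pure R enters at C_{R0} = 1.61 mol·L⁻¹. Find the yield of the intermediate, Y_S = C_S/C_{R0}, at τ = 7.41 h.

Solving the coupled first-order balances gives C_S(τ) = [k₁/(k₂−k₁)]·C_{R0}·(e^(−k₁τ) − e^(−k₂τ)).
e^(−k₁τ) = e^(−0.440×7.41) = e^(−3.260) = 0.03837; e^(−k₂τ) = e^(−1.660) = 0.1902.
C_S = 0.440×1.61/(0.224−0.440) × (0.03837−0.1902) = (-3.280)×(-0.1518) = 0.4978 mol·L⁻¹.
Y_S = C_S/C_{R0} = 0.4978/1.61 = 0.309.

0.309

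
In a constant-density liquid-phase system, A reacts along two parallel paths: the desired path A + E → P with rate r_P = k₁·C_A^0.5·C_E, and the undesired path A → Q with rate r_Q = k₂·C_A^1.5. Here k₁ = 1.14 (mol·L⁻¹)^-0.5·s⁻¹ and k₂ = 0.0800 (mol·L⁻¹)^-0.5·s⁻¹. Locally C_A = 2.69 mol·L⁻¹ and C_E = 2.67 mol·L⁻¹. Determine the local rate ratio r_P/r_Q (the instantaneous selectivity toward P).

S_{P/Q} = r_P/r_Q = (k₁·C_A^0.5·C_E)/(k₂·C_A^1.5) = (k₁/k₂)·C_A⁻¹·C_E.
= (1.14×2.690^0.5×2.670) / (0.0800×2.690^1.5) = 4.992/0.3530 = 14.1.

14.1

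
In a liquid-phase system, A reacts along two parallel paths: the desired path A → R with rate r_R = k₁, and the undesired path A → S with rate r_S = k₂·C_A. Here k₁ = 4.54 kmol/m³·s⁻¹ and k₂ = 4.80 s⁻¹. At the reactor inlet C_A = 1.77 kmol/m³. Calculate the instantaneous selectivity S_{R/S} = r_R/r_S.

S_{R/S} = r_R/r_S = (k₁)/(k₂·C_A) = (k₁/k₂)·C_A⁻¹.
= (4.54) / (4.80×1.770) = 4.540/8.496 = 0.534.

0.534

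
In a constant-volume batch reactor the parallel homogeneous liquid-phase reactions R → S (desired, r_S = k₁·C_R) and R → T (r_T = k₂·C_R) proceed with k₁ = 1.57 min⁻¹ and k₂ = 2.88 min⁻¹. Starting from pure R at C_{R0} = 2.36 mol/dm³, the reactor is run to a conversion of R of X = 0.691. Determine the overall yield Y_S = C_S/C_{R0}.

0.244

C_R = C_{R0}(1−X) = 0.7292 mol/dm³.
Both paths are first order in R, so the instantaneous fraction to S is constant: dC_S/d(−C_R) = k₁/(k₁+k₂) = 0.3528.
C_S = 0.3528·(C_{R0}−C_R) = 0.3528×1.631 = 0.575 mol/dm³.
Y_S = C_S/C_{R0} = 0.5753/2.36 = 0.244.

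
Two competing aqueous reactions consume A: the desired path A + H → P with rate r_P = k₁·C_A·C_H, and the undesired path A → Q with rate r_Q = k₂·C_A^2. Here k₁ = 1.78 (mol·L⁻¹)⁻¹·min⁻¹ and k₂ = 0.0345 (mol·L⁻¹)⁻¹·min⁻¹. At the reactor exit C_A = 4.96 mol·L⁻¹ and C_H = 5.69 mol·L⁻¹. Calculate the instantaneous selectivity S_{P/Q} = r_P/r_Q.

S_{P/Q} = r_P/r_Q = (k₁·C_A·C_H)/(k₂·C_A^2) = (k₁/k₂)·C_A⁻¹·C_H.
= (1.78×4.960×5.690) / (0.0345×4.960^2) = 50.24/0.8488 = 59.2.

59.2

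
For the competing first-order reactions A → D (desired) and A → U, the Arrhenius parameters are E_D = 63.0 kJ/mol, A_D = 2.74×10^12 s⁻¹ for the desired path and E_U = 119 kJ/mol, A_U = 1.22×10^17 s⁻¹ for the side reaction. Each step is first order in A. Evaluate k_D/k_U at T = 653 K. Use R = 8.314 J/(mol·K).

0.678

Since both paths have the same order in A, the concentration cancels and S_{D/U} = k_D/k_U = (A_D/A_U)·exp[(E_U−E_D)/(RT)].
(E_U−E_D)/(RT) = (119−63.0)×10³/(8.314×653) = 56000/5429 = 10.31.
k_D/k_U = (2.74×10^12/1.22×10^17)·exp(10.31) = 2.246×10^-5 × 30179 = 0.678.
Since E_D < E_U, lowering the temperature improves selectivity toward D.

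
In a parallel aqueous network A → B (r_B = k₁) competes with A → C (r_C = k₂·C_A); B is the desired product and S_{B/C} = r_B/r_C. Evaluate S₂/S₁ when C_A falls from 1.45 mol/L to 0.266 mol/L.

S_{B/C} = (k₁/k₂)·C_A⁻¹, so S₂/S₁ = (C_{A,2}/C_{A,1})⁻¹.
= 1.45/0.266 = 5.45.
Selectivity toward B rises as C_A falls — low-concentration operation is favoured.

5.45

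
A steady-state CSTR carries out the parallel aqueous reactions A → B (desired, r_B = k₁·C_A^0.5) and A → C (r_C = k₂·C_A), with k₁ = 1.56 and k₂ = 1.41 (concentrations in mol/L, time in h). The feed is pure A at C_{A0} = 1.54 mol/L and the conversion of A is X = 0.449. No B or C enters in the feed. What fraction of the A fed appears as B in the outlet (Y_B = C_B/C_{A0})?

0.245

Exit C_A = C_{A0}(1−X) = 1.54×0.551 = 0.8485 mol/L.
In a CSTR the entire volume is at exit conditions, so r_B = 1.56×0.8485^0.5 = 1.437 and r_C = 1.41×0.8485 = 1.196.
Fraction of consumed A going to B: r_B/(r_B+r_C) = 0.5457.
C_B = 0.5457·C_{A0}·X = 0.5457×1.54×0.449 = 0.377 mol/L; Y_B = C_B/C_{A0} = 0.245.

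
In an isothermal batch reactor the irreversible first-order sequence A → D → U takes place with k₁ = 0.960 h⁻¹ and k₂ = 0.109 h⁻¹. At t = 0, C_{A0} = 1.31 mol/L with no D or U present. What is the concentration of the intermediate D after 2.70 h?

The intermediate concentration in a first-order A→B→C sequence is C_D = k₁C_{A0}(e^(−k₁t) − e^(−k₂t))/(k₂−k₁).
e^(−k₁t) = e^(−0.960×2.70) = e^(−2.592) = 0.07487; e^(−k₂t) = e^(−0.2943) = 0.7451.
C_D = 0.960×1.31/(0.109−0.960) × (0.07487−0.7451) = (-1.478)×(-0.6702) = 0.9904 mol/L.

0.990 mol/L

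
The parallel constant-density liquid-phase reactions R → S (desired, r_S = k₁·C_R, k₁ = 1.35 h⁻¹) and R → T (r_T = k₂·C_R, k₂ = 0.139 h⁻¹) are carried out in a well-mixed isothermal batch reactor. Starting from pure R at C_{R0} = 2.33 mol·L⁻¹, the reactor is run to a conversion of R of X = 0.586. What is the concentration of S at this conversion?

C_R = C_{R0}(1−X) = 0.9646 mol·L⁻¹.
Both paths are first order in R, so the instantaneous fraction to S is constant: dC_S/d(−C_R) = k₁/(k₁+k₂) = 0.9066.
C_S = 0.9066·(C_{R0}−C_R) = 0.9066×1.365 = 1.24 mol·L⁻¹.

1.24 mol·L⁻¹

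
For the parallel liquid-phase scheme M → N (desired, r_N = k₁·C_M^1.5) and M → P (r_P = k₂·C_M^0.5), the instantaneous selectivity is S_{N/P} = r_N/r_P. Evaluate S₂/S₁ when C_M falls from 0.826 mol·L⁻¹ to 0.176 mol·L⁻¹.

0.213

S_{N/P} = (k₁/k₂)·C_M, so S₂/S₁ = (C_{M,2}/C_{M,1}).
= 0.176/0.826 = 0.213.
Selectivity toward N falls as C_M falls — high-concentration operation is favoured.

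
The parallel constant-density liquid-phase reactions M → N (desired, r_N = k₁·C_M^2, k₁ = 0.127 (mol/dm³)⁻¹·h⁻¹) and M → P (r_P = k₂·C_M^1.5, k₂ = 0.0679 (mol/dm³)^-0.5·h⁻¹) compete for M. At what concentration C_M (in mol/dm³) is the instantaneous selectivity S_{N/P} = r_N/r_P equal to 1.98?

1.12 mol/dm³

S_{N/P} = (k₁/k₂)·C_M^0.5 ⇒ C_M = (S·k₂/k₁)^(2).
= (1.98×0.0679/0.127)^(2) = (1.059)^(2) = 1.12 mol/dm³.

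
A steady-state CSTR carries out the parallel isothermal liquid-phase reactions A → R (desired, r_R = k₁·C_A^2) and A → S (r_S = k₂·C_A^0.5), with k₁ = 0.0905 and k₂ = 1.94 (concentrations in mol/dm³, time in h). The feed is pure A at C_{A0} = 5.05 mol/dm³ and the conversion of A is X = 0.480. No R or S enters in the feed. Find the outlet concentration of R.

0.401 mol/dm³

Exit C_A = C_{A0}(1−X) = 5.05×0.520 = 2.626 mol/dm³.
In a CSTR the entire volume is at exit conditions, so r_R = 0.0905×2.626^2 = 0.6241 and r_S = 1.94×2.626^0.5 = 3.144.
Fraction of consumed A going to R: r_R/(r_R+r_S) = 0.1656.
C_R = 0.1656·C_{A0}·X = 0.1656×5.05×0.480 = 0.401 mol/dm³.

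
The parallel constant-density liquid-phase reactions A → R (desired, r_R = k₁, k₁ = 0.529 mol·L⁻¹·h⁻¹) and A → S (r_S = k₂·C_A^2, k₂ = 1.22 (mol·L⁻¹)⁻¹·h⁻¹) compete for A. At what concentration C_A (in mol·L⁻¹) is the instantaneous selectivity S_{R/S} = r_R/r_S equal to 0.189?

S_{R/S} = (k₁/k₂)·C_A^-2 ⇒ C_A = (S·k₂/k₁)^(-0.5).
= (0.189×1.22/0.529)^(-0.5) = (0.4359)^(-0.5) = 1.51 mol·L⁻¹.

1.51 mol·L⁻¹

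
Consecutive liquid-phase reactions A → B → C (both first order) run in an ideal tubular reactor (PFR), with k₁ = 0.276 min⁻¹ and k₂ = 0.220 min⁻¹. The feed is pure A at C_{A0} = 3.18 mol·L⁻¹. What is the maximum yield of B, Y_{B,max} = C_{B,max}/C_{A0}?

For a first-order series the maximum intermediate yield is C_{B,max}/C_{A0} = (k₁/k₂)^[k₂/(k₂−k₁)].
= (0.276/0.220)^(0.220/(0.220−0.276)) = (1.255)^(-3.929) = 0.4103.

0.410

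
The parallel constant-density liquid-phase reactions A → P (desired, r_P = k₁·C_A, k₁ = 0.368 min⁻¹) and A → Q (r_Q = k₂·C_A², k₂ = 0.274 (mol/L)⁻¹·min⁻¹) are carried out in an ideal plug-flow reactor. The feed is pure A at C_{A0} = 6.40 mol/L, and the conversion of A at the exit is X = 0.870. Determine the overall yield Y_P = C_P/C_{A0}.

C_A = C_{A0}(1−X) = 0.8320 mol/L.
Along a PFR/batch, dC_P/dC_A = −r_P/(r_P+r_Q) = −k₁/(k₁+k₂·C_A).
Integrating from C_{A0} to C_A: C_P = (0.368/0.274)·ln[(0.368+0.274·6.40)/(0.368+0.274·0.832)] = 1.343·ln(2.122/0.5960) = 1.705 mol/L.
Y_P = C_P/C_{A0} = 1.705/6.40 = 0.266.

0.266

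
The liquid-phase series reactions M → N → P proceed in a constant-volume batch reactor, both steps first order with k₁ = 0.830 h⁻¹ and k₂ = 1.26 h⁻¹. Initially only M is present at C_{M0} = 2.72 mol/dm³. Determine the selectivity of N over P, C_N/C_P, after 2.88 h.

0.160

For first-order series with pure M initially, C_N(t) = k₁C_{M0}/(k₂−k₁)·(e^(−k₁t) − e^(−k₂t)).
e^(−k₁t) = e^(−0.830×2.88) = e^(−2.390) = 0.09159; e^(−k₂t) = e^(−3.629) = 0.02655.
C_N = 0.830×2.72/(1.26−0.830) × (0.09159−0.02655) = 5.250×0.06505 = 0.3415 mol/dm³.
C_M = C_{M0}e^(−k₁t) = 0.2491 mol/dm³, so C_P = C_{M0}−C_M−C_N = 2.129 mol/dm³; C_N/C_P = 0.160.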